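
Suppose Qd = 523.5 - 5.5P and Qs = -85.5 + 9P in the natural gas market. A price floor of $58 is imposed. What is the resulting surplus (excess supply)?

Surplus = 232

Equilibrium price would be P* = 42, so the floor at 58 binds.
At P = 58: Qd = 204.5, Qs = 436.5.
Surplus = 436.5 − 204.5 = 232.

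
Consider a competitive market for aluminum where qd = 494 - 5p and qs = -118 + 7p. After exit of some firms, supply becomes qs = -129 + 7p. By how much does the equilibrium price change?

Δp = 11/12

Original equilibrium: p* = 51, q* = 239.
New equilibrium: 494 - 5p = -129 + 7p, so 623 = 12p and p' = 623/12; q' = 494 − 5(623/12) = 2813/12.
Change in price: 623/12 − 51 = 11/12.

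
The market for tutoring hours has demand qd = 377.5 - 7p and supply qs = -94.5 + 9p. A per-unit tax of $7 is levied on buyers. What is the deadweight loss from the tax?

Deadweight loss = 96.46875

Pre-tax equilibrium: p* = 29.5, q* = 171.
Tax on buyers shifts demand to qd = 377.5 − 7(p + 7) = 328.5 - 7p.
328.5 - 7p = -94.5 + 9p gives seller price ps = 26.4375; buyers pay pb = 26.4375 + 7 = 33.4375.
New quantity: q = 377.5 − 7(33.4375) = 143.4375.
DWL = ½ × 7 × (171 − 143.4375) = 96.46875.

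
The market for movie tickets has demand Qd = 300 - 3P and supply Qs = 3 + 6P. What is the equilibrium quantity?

Q* = 201

Set Qd = Qs: 300 - 3P = 3 + 6P.
297 = 9P, so P* = 33.
Q* = 300 − 3(33) = 201.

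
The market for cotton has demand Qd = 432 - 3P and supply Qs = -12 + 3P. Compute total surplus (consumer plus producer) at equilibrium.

Equilibrium: 432 - 3P = -12 + 3P gives P* = 74, Q* = 210.
Demand choke price: P = 144; supply starts at P = 4.
CS = ½(144 − 74)(210) = 7350; PS = ½(74 − 4)(210) = 7350.

Total surplus = 14700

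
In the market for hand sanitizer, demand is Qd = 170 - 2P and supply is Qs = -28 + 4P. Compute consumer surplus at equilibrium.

Consumer surplus = 2704

Equilibrium: 170 - 2P = -28 + 4P gives P* = 33, Q* = 104.
Demand choke price (Qd = 0): P = 85.
CS = ½(85 − 33)(104) = 2704.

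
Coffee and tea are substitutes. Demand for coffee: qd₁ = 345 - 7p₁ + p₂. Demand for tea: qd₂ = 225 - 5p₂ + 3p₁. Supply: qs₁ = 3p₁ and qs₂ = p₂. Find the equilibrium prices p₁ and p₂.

p₁ = 765/19, p₂ = 1095/19

Market 1: 345 - 7p₁ + p₂ = 3p₁ → 10p₁ - p₂ = 345.
Market 2: 6p₂ - 3p₁ = 225.
Eliminating p₂: 6×(1) + 1×(2) gives 57p₁ = 2295, so p₁ = 765/19.
Back-substitute into (2): p₂ = (225 + 3×765/19) / 6 = 1095/19.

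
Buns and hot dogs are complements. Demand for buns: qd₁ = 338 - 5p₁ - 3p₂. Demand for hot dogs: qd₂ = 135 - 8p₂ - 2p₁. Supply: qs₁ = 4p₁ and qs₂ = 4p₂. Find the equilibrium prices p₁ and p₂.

p₁ = 1217/34, p₂ = 539/102

Market 1: 338 - 5p₁ - 3p₂ = 4p₁ → 9p₁ + 3p₂ = 338.
Market 2: 12p₂ + 2p₁ = 135.
Eliminating p₂: 12×(1) − 3×(2) gives 102p₁ = 3651, so p₁ = 1217/34.
Back-substitute into (2): p₂ = (135 − 2×1217/34) / 12 = 539/102.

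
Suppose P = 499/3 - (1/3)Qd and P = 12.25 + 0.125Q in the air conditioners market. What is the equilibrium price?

Set the two price expressions equal: 499/3 - (1/3)Q = 12.25 + 0.125Q.
1849/12 = (11/24)Q, so Q* = 3698/11.
P* = 499/3 − (1/3)(3698/11) = 597/11.

P* = 597/11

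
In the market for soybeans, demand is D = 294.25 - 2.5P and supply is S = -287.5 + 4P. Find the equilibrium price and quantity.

Set D = S: 294.25 - 2.5P = -287.5 + 4P.
581.75 = 6.5P, so P* = 89.5.
Q* = 294.25 − 2.5(89.5) = 70.5.

P* = 89.5, Q* = 70.5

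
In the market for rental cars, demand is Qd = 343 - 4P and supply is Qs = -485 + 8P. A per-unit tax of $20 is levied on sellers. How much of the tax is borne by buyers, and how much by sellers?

Buyers bear 40/3, sellers bear 20/3

Pre-tax equilibrium: P* = 69, Q* = 67.
Tax on sellers shifts supply to Qs = -485 + 8(P − 20) = -645 + 8P.
343 - 4P = -645 + 8P gives buyer price Pb = 247/3; sellers receive Ps = 247/3 − 20 = 187/3.
New quantity: Q = 343 − 4(247/3) = 41/3.
Buyer burden = 247/3 − 69 = 40/3; seller burden = 69 − 187/3 = 20/3.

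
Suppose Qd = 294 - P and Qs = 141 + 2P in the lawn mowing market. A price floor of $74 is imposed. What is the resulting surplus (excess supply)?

Surplus = 69

Equilibrium price would be P* = 51, so the floor at 74 binds.
At P = 74: Qd = 220, Qs = 289.
Surplus = 289 − 220 = 69.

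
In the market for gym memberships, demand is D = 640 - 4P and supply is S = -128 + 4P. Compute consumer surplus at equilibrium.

Equilibrium: 640 - 4P = -128 + 4P gives P* = 96, Q* = 256.
Demand choke price (D = 0): P = 160.
CS = ½(160 − 96)(256) = 8192.

Consumer surplus = 8192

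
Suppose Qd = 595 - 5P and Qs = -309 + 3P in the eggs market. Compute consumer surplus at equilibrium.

Equilibrium: 595 - 5P = -309 + 3P gives P* = 113, Q* = 30.
Demand choke price (Qd = 0): P = 119.
CS = ½(119 − 113)(30) = 90.

Consumer surplus = 90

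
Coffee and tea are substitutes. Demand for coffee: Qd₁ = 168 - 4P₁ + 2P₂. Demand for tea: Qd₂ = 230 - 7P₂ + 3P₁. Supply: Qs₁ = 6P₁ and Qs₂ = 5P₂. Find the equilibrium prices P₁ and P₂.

Market 1: 168 - 4P₁ + 2P₂ = 6P₁ → 10P₁ - 2P₂ = 168.
Market 2: 12P₂ - 3P₁ = 230.
Eliminating P₂: 12×(1) + 2×(2) gives 114P₁ = 2476, so P₁ = 1238/57.
Back-substitute into (2): P₂ = (230 + 3×1238/57) / 12 = 1402/57.

P₁ = 1238/57, P₂ = 1402/57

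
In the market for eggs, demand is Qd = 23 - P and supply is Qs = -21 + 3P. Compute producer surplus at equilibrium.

Equilibrium: 23 - P = -21 + 3P gives P* = 11, Q* = 12.
Supply starts at P = 7 (where Qs = 0).
PS = ½(11 − 7)(12) = 24.

Producer surplus = 24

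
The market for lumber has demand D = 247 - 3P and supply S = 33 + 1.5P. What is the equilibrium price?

P* = 428/9

Set D = S: 247 - 3P = 33 + 1.5P.
214 = 4.5P, so P* = 428/9.
Q* = 247 − 3(428/9) = 313/3.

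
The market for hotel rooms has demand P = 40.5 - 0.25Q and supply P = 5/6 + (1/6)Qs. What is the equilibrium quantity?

Set the two price expressions equal: 40.5 - 0.25Q = 5/6 + (1/6)Q.
119/3 = (5/12)Q, so Q* = 95.2.
P* = 40.5 − (0.25)(95.2) = 16.7.

Q* = 95.2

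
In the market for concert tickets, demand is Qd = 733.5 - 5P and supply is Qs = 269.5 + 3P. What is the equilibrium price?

Set Qd = Qs: 733.5 - 5P = 269.5 + 3P.
464 = 8P, so P* = 58.
Q* = 733.5 − 5(58) = 443.5.

P* = 58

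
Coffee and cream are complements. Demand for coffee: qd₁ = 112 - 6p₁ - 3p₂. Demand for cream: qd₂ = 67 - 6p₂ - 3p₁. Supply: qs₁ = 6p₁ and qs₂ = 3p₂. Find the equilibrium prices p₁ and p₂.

Market 1: 112 - 6p₁ - 3p₂ = 6p₁ → 12p₁ + 3p₂ = 112.
Market 2: 9p₂ + 3p₁ = 67.
Eliminating p₂: 9×(1) − 3×(2) gives 99p₁ = 807, so p₁ = 269/33.
Back-substitute into (2): p₂ = (67 − 3×269/33) / 9 = 52/11.

p₁ = 269/33, p₂ = 52/11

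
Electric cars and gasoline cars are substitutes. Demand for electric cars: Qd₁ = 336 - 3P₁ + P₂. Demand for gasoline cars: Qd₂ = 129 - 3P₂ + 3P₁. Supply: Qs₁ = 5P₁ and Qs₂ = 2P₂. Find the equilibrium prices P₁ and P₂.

P₁ = 1809/37, P₂ = 2040/37

Market 1: 336 - 3P₁ + P₂ = 5P₁ → 8P₁ - P₂ = 336.
Market 2: 5P₂ - 3P₁ = 129.
Eliminating P₂: 5×(1) + 1×(2) gives 37P₁ = 1809, so P₁ = 1809/37.
Back-substitute into (2): P₂ = (129 + 3×1809/37) / 5 = 2040/37.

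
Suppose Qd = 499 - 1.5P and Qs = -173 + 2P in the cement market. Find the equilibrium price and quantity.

Set Qd = Qs: 499 - 1.5P = -173 + 2P.
672 = 3.5P, so P* = 192.
Q* = 499 − 1.5(192) = 211.

P* = 192, Q* = 211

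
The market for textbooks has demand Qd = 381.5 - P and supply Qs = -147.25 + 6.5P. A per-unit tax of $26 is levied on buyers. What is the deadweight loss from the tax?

Deadweight loss = 4394/15

Pre-tax equilibrium: P* = 70.5, Q* = 311.
Tax on buyers shifts demand to Qd = 381.5 − 1(P + 26) = 355.5 - P.
355.5 - P = -147.25 + 6.5P gives seller price Ps = 2011/30; buyers pay Pb = 2011/30 + 26 = 2791/30.
New quantity: Q = 381.5 − 1(2791/30) = 4327/15.
DWL = ½ × 26 × (311 − 4327/15) = 4394/15.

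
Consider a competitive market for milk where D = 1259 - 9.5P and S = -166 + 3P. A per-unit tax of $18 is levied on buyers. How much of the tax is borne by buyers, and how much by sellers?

Pre-tax equilibrium: P* = 114, Q* = 176.
Tax on buyers shifts demand to D = 1259 − 9.5(P + 18) = 1088 - 9.5P.
1088 - 9.5P = -166 + 3P gives seller price Ps = 100.32; buyers pay Pb = 100.32 + 18 = 118.32.
New quantity: Q = 1259 − 9.5(118.32) = 134.96.
Buyer burden = 118.32 − 114 = 4.32; seller burden = 114 − 100.32 = 13.68.

Buyers bear $4.32, sellers bear $13.68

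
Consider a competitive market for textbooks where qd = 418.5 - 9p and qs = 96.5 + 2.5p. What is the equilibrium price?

p* = 28

Set qd = qs: 418.5 - 9p = 96.5 + 2.5p.
322 = 11.5p, so p* = 28.
q* = 418.5 − 9(28) = 166.5.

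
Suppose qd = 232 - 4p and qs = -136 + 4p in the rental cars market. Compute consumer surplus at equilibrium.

Consumer surplus = 288

Equilibrium: 232 - 4p = -136 + 4p gives p* = 46, q* = 48.
Demand choke price (qd = 0): p = 58.
CS = ½(58 − 46)(48) = 288.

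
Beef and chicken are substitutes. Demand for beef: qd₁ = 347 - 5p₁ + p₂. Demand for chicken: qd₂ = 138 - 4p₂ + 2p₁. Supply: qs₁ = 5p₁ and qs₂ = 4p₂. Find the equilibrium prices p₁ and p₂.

Market 1: 347 - 5p₁ + p₂ = 5p₁ → 10p₁ - p₂ = 347.
Market 2: 8p₂ - 2p₁ = 138.
Eliminating p₂: 8×(1) + 1×(2) gives 78p₁ = 2914, so p₁ = 1457/39.
Back-substitute into (2): p₂ = (138 + 2×1457/39) / 8 = 1037/39.

p₁ = 1457/39, p₂ = 1037/39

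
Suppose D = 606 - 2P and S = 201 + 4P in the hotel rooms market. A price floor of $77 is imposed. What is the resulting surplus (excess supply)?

Equilibrium price would be P* = 67.5, so the floor at 77 binds.
At P = 77: D = 452, S = 509.
Surplus = 509 − 452 = 57.

Surplus = 57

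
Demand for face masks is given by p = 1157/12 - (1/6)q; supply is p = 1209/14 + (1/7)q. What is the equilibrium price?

p* = 91

Set the two price expressions equal: 1157/12 - (1/6)q = 1209/14 + (1/7)q.
845/84 = (13/42)q, so q* = 32.5.
p* = 1157/12 − (1/6)(32.5) = 91.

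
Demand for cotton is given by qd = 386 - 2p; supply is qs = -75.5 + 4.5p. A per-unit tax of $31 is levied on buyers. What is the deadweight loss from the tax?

Pre-tax equilibrium: p* = 71, q* = 244.
Tax on buyers shifts demand to qd = 386 − 2(p + 31) = 324 - 2p.
324 - 2p = -75.5 + 4.5p gives seller price ps = 799/13; buyers pay pb = 799/13 + 31 = 1202/13.
New quantity: q = 386 − 2(1202/13) = 2614/13.
DWL = ½ × 31 × (244 − 2614/13) = 8649/13.

Deadweight loss = 8649/13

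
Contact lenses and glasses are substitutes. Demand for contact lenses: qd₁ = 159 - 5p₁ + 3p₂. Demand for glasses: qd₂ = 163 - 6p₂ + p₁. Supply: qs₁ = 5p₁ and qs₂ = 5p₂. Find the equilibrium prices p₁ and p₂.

p₁ = 2238/107, p₂ = 1789/107

Market 1: 159 - 5p₁ + 3p₂ = 5p₁ → 10p₁ - 3p₂ = 159.
Market 2: 11p₂ - p₁ = 163.
Eliminating p₂: 11×(1) + 3×(2) gives 107p₁ = 2238, so p₁ = 2238/107.
Back-substitute into (2): p₂ = (163 + 1×2238/107) / 11 = 1789/107.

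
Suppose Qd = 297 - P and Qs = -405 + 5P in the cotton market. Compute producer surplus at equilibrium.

Producer surplus = 3240

Equilibrium: 297 - P = -405 + 5P gives P* = 117, Q* = 180.
Supply starts at P = 81 (where Qs = 0).
PS = ½(117 − 81)(180) = 3240.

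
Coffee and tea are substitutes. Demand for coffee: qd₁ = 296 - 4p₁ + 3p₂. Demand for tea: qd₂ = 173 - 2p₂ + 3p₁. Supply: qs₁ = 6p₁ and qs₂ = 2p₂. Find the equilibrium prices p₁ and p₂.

p₁ = 1703/31, p₂ = 2618/31

Market 1: 296 - 4p₁ + 3p₂ = 6p₁ → 10p₁ - 3p₂ = 296.
Market 2: 4p₂ - 3p₁ = 173.
Eliminating p₂: 4×(1) + 3×(2) gives 31p₁ = 1703, so p₁ = 1703/31.
Back-substitute into (2): p₂ = (173 + 3×1703/31) / 4 = 2618/31.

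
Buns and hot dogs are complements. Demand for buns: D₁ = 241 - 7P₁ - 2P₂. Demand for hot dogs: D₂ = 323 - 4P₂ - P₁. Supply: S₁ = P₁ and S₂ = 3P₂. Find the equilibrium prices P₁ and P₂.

Market 1: 241 - 7P₁ - 2P₂ = P₁ → 8P₁ + 2P₂ = 241.
Market 2: 7P₂ + P₁ = 323.
Eliminating P₂: 7×(1) − 2×(2) gives 54P₁ = 1041, so P₁ = 347/18.
Back-substitute into (2): P₂ = (323 − 1×347/18) / 7 = 781/18.

P₁ = 347/18, P₂ = 781/18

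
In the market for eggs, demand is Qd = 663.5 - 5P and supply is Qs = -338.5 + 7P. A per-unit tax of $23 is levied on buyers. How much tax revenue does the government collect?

Pre-tax equilibrium: P* = 83.5, Q* = 246.
Tax on buyers shifts demand to Qd = 663.5 − 5(P + 23) = 548.5 - 5P.
548.5 - 5P = -338.5 + 7P gives seller price Ps = 887/12; buyers pay Pb = 887/12 + 23 = 1163/12.
New quantity: Q = 663.5 − 5(1163/12) = 2147/12.
Revenue = 23 × 2147/12 = 49381/12.

Tax revenue = 49381/12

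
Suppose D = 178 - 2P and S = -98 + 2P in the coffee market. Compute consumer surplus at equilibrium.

Consumer surplus = 400

Equilibrium: 178 - 2P = -98 + 2P gives P* = 69, Q* = 40.
Demand choke price (D = 0): P = 89.
CS = ½(89 − 69)(40) = 400.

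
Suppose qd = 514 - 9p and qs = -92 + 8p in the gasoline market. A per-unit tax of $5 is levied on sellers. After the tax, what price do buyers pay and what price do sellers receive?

Buyers pay $38, sellers receive $33

Pre-tax equilibrium: p* = 606/17, q* = 3284/17.
Tax on sellers shifts supply to qs = -92 + 8(p − 5) = -132 + 8p.
514 - 9p = -132 + 8p gives buyer price pb = 38; sellers receive ps = 38 − 5 = 33.
New quantity: q = 514 − 9(38) = 172.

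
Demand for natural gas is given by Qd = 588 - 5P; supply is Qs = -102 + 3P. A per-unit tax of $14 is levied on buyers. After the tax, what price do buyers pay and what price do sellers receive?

Buyers pay $91.5, sellers receive $77.5

Pre-tax equilibrium: P* = 86.25, Q* = 156.75.
Tax on buyers shifts demand to Qd = 588 − 5(P + 14) = 518 - 5P.
518 - 5P = -102 + 3P gives seller price Ps = 77.5; buyers pay Pb = 77.5 + 14 = 91.5.
New quantity: Q = 588 − 5(91.5) = 130.5.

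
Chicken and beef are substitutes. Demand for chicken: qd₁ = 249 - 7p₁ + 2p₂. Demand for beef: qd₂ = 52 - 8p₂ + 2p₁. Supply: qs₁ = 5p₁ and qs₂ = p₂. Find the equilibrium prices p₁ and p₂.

p₁ = 2345/104, p₂ = 561/52

Market 1: 249 - 7p₁ + 2p₂ = 5p₁ → 12p₁ - 2p₂ = 249.
Market 2: 9p₂ - 2p₁ = 52.
Eliminating p₂: 9×(1) + 2×(2) gives 104p₁ = 2345, so p₁ = 2345/104.
Back-substitute into (2): p₂ = (52 + 2×2345/104) / 9 = 561/52.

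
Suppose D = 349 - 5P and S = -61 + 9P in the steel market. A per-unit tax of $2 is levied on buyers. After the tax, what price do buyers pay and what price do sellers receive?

Pre-tax equilibrium: P* = 205/7, Q* = 1418/7.
Tax on buyers shifts demand to D = 349 − 5(P + 2) = 339 - 5P.
339 - 5P = -61 + 9P gives seller price Ps = 200/7; buyers pay Pb = 200/7 + 2 = 214/7.
New quantity: Q = 349 − 5(214/7) = 1373/7.

Buyers pay 214/7, sellers receive 200/7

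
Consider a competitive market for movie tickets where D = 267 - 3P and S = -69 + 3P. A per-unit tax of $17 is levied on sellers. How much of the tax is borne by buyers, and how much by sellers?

Buyers bear $8.5, sellers bear $8.5

Pre-tax equilibrium: P* = 56, Q* = 99.
Tax on sellers shifts supply to S = -69 + 3(P − 17) = -120 + 3P.
267 - 3P = -120 + 3P gives buyer price Pb = 64.5; sellers receive Ps = 64.5 − 17 = 47.5.
New quantity: Q = 267 − 3(64.5) = 73.5.
Buyer burden = 64.5 − 56 = 8.5; seller burden = 56 − 47.5 = 8.5.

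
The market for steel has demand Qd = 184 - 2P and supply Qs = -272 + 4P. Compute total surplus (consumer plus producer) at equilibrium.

Equilibrium: 184 - 2P = -272 + 4P gives P* = 76, Q* = 32.
Demand choke price: P = 92; supply starts at P = 68.
CS = ½(92 − 76)(32) = 256; PS = ½(76 − 68)(32) = 128.

Total surplus = 384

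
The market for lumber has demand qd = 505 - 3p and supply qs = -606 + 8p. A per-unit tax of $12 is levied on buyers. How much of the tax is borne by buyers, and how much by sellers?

Buyers bear 96/11, sellers bear 36/11

Pre-tax equilibrium: p* = 101, q* = 202.
Tax on buyers shifts demand to qd = 505 − 3(p + 12) = 469 - 3p.
469 - 3p = -606 + 8p gives seller price ps = 1075/11; buyers pay pb = 1075/11 + 12 = 1207/11.
New quantity: q = 505 − 3(1207/11) = 1934/11.
Buyer burden = 1207/11 − 101 = 96/11; seller burden = 101 − 1075/11 = 36/11.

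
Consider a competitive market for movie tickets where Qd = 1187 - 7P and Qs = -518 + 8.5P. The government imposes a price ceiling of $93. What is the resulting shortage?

Shortage = 263.5

Equilibrium price would be P* = 110, so the ceiling at 93 binds.
At P = 93: Qd = 1187 − 7(93) = 536, Qs = -518 + 8.5(93) = 272.5.
Shortage = 536 − 272.5 = 263.5.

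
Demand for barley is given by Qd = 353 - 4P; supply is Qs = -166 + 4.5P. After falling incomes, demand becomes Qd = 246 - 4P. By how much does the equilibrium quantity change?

Original equilibrium: P* = 1038/17, Q* = 1849/17.
New equilibrium: 246 - 4P = -166 + 4.5P, so 412 = 8.5P and P' = 824/17; Q' = 246 − 4(824/17) = 886/17.
Change in quantity: 886/17 − 1849/17 = -963/17.

ΔQ = -963/17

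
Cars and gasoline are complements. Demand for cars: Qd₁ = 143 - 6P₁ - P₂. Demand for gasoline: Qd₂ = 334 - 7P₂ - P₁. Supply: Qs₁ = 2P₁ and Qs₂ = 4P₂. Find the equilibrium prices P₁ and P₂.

P₁ = 413/29, P₂ = 843/29

Market 1: 143 - 6P₁ - P₂ = 2P₁ → 8P₁ + P₂ = 143.
Market 2: 11P₂ + P₁ = 334.
Eliminating P₂: 11×(1) − 1×(2) gives 87P₁ = 1239, so P₁ = 413/29.
Back-substitute into (2): P₂ = (334 − 1×413/29) / 11 = 843/29.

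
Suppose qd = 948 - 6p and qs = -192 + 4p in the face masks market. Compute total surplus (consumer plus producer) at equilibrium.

Equilibrium: 948 - 6p = -192 + 4p gives p* = 114, q* = 264.
Demand choke price: p = 158; supply starts at p = 48.
CS = ½(158 − 114)(264) = 5808; PS = ½(114 − 48)(264) = 8712.

Total surplus = 14520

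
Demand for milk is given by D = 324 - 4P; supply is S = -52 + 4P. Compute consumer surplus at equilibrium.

Consumer surplus = 2312

Equilibrium: 324 - 4P = -52 + 4P gives P* = 47, Q* = 136.
Demand choke price (D = 0): P = 81.
CS = ½(81 − 47)(136) = 2312.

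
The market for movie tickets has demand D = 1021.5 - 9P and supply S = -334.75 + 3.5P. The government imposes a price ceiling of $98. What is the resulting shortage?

Shortage = 131.25

Equilibrium price would be P* = 108.5, so the ceiling at 98 binds.
At P = 98: D = 1021.5 − 9(98) = 139.5, S = -334.75 + 3.5(98) = 8.25.
Shortage = 139.5 − 8.25 = 131.25.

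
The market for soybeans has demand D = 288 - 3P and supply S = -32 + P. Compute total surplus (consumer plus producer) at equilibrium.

Total surplus = 1536

Equilibrium: 288 - 3P = -32 + P gives P* = 80, Q* = 48.
Demand choke price: P = 96; supply starts at P = 32.
CS = ½(96 − 80)(48) = 384; PS = ½(80 − 32)(48) = 1152.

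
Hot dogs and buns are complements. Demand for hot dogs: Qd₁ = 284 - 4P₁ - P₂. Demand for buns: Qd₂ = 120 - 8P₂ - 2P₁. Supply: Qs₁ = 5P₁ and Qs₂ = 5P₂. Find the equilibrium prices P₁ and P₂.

Market 1: 284 - 4P₁ - P₂ = 5P₁ → 9P₁ + P₂ = 284.
Market 2: 13P₂ + 2P₁ = 120.
Eliminating P₂: 13×(1) − 1×(2) gives 115P₁ = 3572, so P₁ = 3572/115.
Back-substitute into (2): P₂ = (120 − 2×3572/115) / 13 = 512/115.

P₁ = 3572/115, P₂ = 512/115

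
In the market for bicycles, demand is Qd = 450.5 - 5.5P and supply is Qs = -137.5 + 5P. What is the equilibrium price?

P* = 56

Set Qd = Qs: 450.5 - 5.5P = -137.5 + 5P.
588 = 10.5P, so P* = 56.
Q* = 450.5 − 5.5(56) = 142.5.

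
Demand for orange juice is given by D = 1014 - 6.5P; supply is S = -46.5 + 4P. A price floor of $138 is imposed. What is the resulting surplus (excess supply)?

Surplus = 388.5

Equilibrium price would be P* = 101, so the floor at 138 binds.
At P = 138: D = 117, S = 505.5.
Surplus = 505.5 − 117 = 388.5.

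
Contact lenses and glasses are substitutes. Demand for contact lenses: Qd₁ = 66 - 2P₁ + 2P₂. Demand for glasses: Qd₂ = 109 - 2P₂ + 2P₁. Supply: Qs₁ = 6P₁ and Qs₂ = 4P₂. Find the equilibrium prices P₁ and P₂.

P₁ = 307/22, P₂ = 251/11

Market 1: 66 - 2P₁ + 2P₂ = 6P₁ → 8P₁ - 2P₂ = 66.
Market 2: 6P₂ - 2P₁ = 109.
Eliminating P₂: 6×(1) + 2×(2) gives 44P₁ = 614, so P₁ = 307/22.
Back-substitute into (2): P₂ = (109 + 2×307/22) / 6 = 251/11.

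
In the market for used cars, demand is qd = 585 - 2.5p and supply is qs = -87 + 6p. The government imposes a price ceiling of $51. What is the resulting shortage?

Equilibrium price would be p* = 1344/17, so the ceiling at 51 binds.
At p = 51: qd = 585 − 2.5(51) = 457.5, qs = -87 + 6(51) = 219.
Shortage = 457.5 − 219 = 238.5.

Shortage = 238.5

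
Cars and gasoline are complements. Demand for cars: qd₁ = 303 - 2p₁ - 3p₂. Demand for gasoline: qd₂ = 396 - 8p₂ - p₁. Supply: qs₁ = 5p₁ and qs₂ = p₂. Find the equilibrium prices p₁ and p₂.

p₁ = 25.65, p₂ = 41.15

Market 1: 303 - 2p₁ - 3p₂ = 5p₁ → 7p₁ + 3p₂ = 303.
Market 2: 9p₂ + p₁ = 396.
Eliminating p₂: 9×(1) − 3×(2) gives 60p₁ = 1539, so p₁ = 25.65.
Back-substitute into (2): p₂ = (396 − 1×25.65) / 9 = 41.15.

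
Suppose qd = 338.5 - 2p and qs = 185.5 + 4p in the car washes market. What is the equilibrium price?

Set qd = qs: 338.5 - 2p = 185.5 + 4p.
153 = 6p, so p* = 25.5.
q* = 338.5 − 2(25.5) = 287.5.

p* = 25.5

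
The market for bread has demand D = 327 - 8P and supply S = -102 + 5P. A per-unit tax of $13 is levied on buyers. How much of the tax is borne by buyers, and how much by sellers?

Pre-tax equilibrium: P* = 33, Q* = 63.
Tax on buyers shifts demand to D = 327 − 8(P + 13) = 223 - 8P.
223 - 8P = -102 + 5P gives seller price Ps = 25; buyers pay Pb = 25 + 13 = 38.
New quantity: Q = 327 − 8(38) = 23.
Buyer burden = 38 − 33 = 5; seller burden = 33 − 25 = 8.

Buyers bear $5, sellers bear $8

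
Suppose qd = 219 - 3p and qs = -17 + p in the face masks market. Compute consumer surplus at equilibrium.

Consumer surplus = 294

Equilibrium: 219 - 3p = -17 + p gives p* = 59, q* = 42.
Demand choke price (qd = 0): p = 73.
CS = ½(73 − 59)(42) = 294.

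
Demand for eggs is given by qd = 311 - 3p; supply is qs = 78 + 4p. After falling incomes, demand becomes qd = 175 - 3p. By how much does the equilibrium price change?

Original equilibrium: p* = 233/7, q* = 1478/7.
New equilibrium: 175 - 3p = 78 + 4p, so 97 = 7p and p' = 97/7; q' = 175 − 3(97/7) = 934/7.
Change in price: 97/7 − 233/7 = -136/7.

Δp = -136/7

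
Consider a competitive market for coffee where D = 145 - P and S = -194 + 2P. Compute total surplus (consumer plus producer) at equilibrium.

Total surplus = 768

Equilibrium: 145 - P = -194 + 2P gives P* = 113, Q* = 32.
Demand choke price: P = 145; supply starts at P = 97.
CS = ½(145 − 113)(32) = 512; PS = ½(113 − 97)(32) = 256.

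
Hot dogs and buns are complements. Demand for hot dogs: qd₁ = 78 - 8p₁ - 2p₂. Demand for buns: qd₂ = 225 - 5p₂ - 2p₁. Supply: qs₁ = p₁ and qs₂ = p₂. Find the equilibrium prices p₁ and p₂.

p₁ = 0.36, p₂ = 37.38

Market 1: 78 - 8p₁ - 2p₂ = p₁ → 9p₁ + 2p₂ = 78.
Market 2: 6p₂ + 2p₁ = 225.
Eliminating p₂: 6×(1) − 2×(2) gives 50p₁ = 18, so p₁ = 0.36.
Back-substitute into (2): p₂ = (225 − 2×0.36) / 6 = 37.38.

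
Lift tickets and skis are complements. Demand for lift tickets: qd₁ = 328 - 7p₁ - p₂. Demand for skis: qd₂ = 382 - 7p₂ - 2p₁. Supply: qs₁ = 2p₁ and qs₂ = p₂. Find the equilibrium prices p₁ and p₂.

Market 1: 328 - 7p₁ - p₂ = 2p₁ → 9p₁ + p₂ = 328.
Market 2: 8p₂ + 2p₁ = 382.
Eliminating p₂: 8×(1) − 1×(2) gives 70p₁ = 2242, so p₁ = 1121/35.
Back-substitute into (2): p₂ = (382 − 2×1121/35) / 8 = 1391/35.

p₁ = 1121/35, p₂ = 1391/35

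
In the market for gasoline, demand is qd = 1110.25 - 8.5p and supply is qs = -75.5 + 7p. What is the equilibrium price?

p* = 76.5

Set qd = qs: 1110.25 - 8.5p = -75.5 + 7p.
1185.75 = 15.5p, so p* = 76.5.
q* = 1110.25 − 8.5(76.5) = 460.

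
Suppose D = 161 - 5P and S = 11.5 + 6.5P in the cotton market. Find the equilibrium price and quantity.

P* = 13, Q* = 96

Set D = S: 161 - 5P = 11.5 + 6.5P.
149.5 = 11.5P, so P* = 13.
Q* = 161 − 5(13) = 96.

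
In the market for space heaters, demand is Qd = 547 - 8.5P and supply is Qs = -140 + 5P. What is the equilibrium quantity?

Q* = 1030/9

Set Qd = Qs: 547 - 8.5P = -140 + 5P.
687 = 13.5P, so P* = 458/9.
Q* = 547 − 8.5(458/9) = 1030/9.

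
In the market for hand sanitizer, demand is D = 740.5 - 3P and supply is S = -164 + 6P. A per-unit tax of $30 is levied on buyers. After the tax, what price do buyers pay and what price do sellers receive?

Pre-tax equilibrium: P* = 100.5, Q* = 439.
Tax on buyers shifts demand to D = 740.5 − 3(P + 30) = 650.5 - 3P.
650.5 - 3P = -164 + 6P gives seller price Ps = 90.5; buyers pay Pb = 90.5 + 30 = 120.5.
New quantity: Q = 740.5 − 3(120.5) = 379.

Buyers pay $120.5, sellers receive $90.5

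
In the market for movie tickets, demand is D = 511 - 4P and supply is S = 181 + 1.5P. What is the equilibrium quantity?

Set D = S: 511 - 4P = 181 + 1.5P.
330 = 5.5P, so P* = 60.
Q* = 511 − 4(60) = 271.

Q* = 271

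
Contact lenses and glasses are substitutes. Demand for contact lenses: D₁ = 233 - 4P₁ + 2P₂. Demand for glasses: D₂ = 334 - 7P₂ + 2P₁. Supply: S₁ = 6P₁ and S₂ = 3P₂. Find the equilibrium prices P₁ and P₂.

P₁ = 1499/48, P₂ = 1903/48

Market 1: 233 - 4P₁ + 2P₂ = 6P₁ → 10P₁ - 2P₂ = 233.
Market 2: 10P₂ - 2P₁ = 334.
Eliminating P₂: 10×(1) + 2×(2) gives 96P₁ = 2998, so P₁ = 1499/48.
Back-substitute into (2): P₂ = (334 + 2×1499/48) / 10 = 1903/48.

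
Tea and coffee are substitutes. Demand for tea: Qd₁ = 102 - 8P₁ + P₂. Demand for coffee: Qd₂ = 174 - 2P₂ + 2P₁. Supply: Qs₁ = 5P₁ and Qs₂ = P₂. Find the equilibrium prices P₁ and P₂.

P₁ = 480/37, P₂ = 2466/37

Market 1: 102 - 8P₁ + P₂ = 5P₁ → 13P₁ - P₂ = 102.
Market 2: 3P₂ - 2P₁ = 174.
Eliminating P₂: 3×(1) + 1×(2) gives 37P₁ = 480, so P₁ = 480/37.
Back-substitute into (2): P₂ = (174 + 2×480/37) / 3 = 2466/37.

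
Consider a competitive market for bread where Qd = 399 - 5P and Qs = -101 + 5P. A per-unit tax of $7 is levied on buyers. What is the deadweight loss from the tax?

Deadweight loss = 61.25

Pre-tax equilibrium: P* = 50, Q* = 149.
Tax on buyers shifts demand to Qd = 399 − 5(P + 7) = 364 - 5P.
364 - 5P = -101 + 5P gives seller price Ps = 46.5; buyers pay Pb = 46.5 + 7 = 53.5.
New quantity: Q = 399 − 5(53.5) = 131.5.
DWL = ½ × 7 × (149 − 131.5) = 61.25.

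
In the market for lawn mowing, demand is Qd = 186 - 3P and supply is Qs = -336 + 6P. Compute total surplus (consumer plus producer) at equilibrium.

Total surplus = 36

Equilibrium: 186 - 3P = -336 + 6P gives P* = 58, Q* = 12.
Demand choke price: P = 62; supply starts at P = 56.
CS = ½(62 − 58)(12) = 24; PS = ½(58 − 56)(12) = 12.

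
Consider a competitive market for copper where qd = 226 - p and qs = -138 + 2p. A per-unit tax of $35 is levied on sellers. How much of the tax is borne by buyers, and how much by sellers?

Pre-tax equilibrium: p* = 364/3, q* = 314/3.
Tax on sellers shifts supply to qs = -138 + 2(p − 35) = -208 + 2p.
226 - p = -208 + 2p gives buyer price pb = 434/3; sellers receive ps = 434/3 − 35 = 329/3.
New quantity: q = 226 − 1(434/3) = 244/3.
Buyer burden = 434/3 − 364/3 = 70/3; seller burden = 364/3 − 329/3 = 35/3.

Buyers bear 70/3, sellers bear 35/3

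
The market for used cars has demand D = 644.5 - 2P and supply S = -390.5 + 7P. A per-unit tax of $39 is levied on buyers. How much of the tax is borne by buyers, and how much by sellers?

Buyers bear 91/3, sellers bear 26/3

Pre-tax equilibrium: P* = 115, Q* = 414.5.
Tax on buyers shifts demand to D = 644.5 − 2(P + 39) = 566.5 - 2P.
566.5 - 2P = -390.5 + 7P gives seller price Ps = 319/3; buyers pay Pb = 319/3 + 39 = 436/3.
New quantity: Q = 644.5 − 2(436/3) = 2123/6.
Buyer burden = 436/3 − 115 = 91/3; seller burden = 115 − 319/3 = 26/3.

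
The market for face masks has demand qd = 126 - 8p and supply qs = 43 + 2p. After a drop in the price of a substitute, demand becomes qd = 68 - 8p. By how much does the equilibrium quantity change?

Δq = -11.6

Original equilibrium: p* = 8.3, q* = 59.6.
New equilibrium: 68 - 8p = 43 + 2p, so 25 = 10p and p' = 2.5; q' = 68 − 8(2.5) = 48.
Change in quantity: 48 − 59.6 = -11.6.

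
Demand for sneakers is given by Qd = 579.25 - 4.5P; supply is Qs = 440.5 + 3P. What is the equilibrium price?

Set Qd = Qs: 579.25 - 4.5P = 440.5 + 3P.
138.75 = 7.5P, so P* = 18.5.
Q* = 579.25 − 4.5(18.5) = 496.

P* = 18.5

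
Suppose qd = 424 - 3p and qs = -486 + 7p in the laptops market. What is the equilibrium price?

p* = 91

Set qd = qs: 424 - 3p = -486 + 7p.
910 = 10p, so p* = 91.
q* = 424 − 3(91) = 151.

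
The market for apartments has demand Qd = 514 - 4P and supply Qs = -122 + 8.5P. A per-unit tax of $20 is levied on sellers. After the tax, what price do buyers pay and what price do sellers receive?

Buyers pay $64.48, sellers receive $44.48

Pre-tax equilibrium: P* = 50.88, Q* = 310.48.
Tax on sellers shifts supply to Qs = -122 + 8.5(P − 20) = -292 + 8.5P.
514 - 4P = -292 + 8.5P gives buyer price Pb = 64.48; sellers receive Ps = 64.48 − 20 = 44.48.
New quantity: Q = 514 − 4(64.48) = 256.08.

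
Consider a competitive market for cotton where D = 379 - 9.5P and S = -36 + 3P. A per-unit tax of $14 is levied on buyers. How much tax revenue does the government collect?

Tax revenue = 443.52

Pre-tax equilibrium: P* = 33.2, Q* = 63.6.
Tax on buyers shifts demand to D = 379 − 9.5(P + 14) = 246 - 9.5P.
246 - 9.5P = -36 + 3P gives seller price Ps = 22.56; buyers pay Pb = 22.56 + 14 = 36.56.
New quantity: Q = 379 − 9.5(36.56) = 31.68.
Revenue = 14 × 31.68 = 443.52.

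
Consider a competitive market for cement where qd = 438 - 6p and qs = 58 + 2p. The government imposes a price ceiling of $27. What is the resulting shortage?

Equilibrium price would be p* = 47.5, so the ceiling at 27 binds.
At p = 27: qd = 438 − 6(27) = 276, qs = 58 + 2(27) = 112.
Shortage = 276 − 112 = 164.

Shortage = 164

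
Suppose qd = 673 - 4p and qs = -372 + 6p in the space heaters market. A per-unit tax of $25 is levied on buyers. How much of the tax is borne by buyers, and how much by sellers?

Buyers bear $15, sellers bear $10

Pre-tax equilibrium: p* = 104.5, q* = 255.
Tax on buyers shifts demand to qd = 673 − 4(p + 25) = 573 - 4p.
573 - 4p = -372 + 6p gives seller price ps = 94.5; buyers pay pb = 94.5 + 25 = 119.5.
New quantity: q = 673 − 4(119.5) = 195.
Buyer burden = 119.5 − 104.5 = 15; seller burden = 104.5 − 94.5 = 10.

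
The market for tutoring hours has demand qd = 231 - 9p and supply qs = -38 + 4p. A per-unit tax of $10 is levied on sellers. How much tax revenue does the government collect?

Tax revenue = 2220/13

Pre-tax equilibrium: p* = 269/13, q* = 582/13.
Tax on sellers shifts supply to qs = -38 + 4(p − 10) = -78 + 4p.
231 - 9p = -78 + 4p gives buyer price pb = 309/13; sellers receive ps = 309/13 − 10 = 179/13.
New quantity: q = 231 − 9(309/13) = 222/13.
Revenue = 10 × 222/13 = 2220/13.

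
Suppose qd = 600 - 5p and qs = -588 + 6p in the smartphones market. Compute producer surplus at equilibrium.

Producer surplus = 300

Equilibrium: 600 - 5p = -588 + 6p gives p* = 108, q* = 60.
Supply starts at p = 98 (where qs = 0).
PS = ½(108 − 98)(60) = 300.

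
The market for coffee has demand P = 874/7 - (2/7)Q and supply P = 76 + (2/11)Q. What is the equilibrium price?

Set the two price expressions equal: 874/7 - (2/7)Q = 76 + (2/11)Q.
342/7 = (36/77)Q, so Q* = 104.5.
P* = 874/7 − (2/7)(104.5) = 95.

P* = 95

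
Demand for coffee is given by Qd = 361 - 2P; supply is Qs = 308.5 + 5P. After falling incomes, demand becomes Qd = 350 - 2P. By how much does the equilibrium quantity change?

Original equilibrium: P* = 7.5, Q* = 346.
New equilibrium: 350 - 2P = 308.5 + 5P, so 41.5 = 7P and P' = 83/14; Q' = 350 − 2(83/14) = 2367/7.
Change in quantity: 2367/7 − 346 = -55/7.

ΔQ = -55/7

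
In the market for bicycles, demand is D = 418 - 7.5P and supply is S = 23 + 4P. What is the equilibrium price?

Set D = S: 418 - 7.5P = 23 + 4P.
395 = 11.5P, so P* = 790/23.
Q* = 418 − 7.5(790/23) = 3689/23.

P* = 790/23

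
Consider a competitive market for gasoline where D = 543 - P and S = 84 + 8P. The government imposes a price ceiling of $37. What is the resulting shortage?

Shortage = 126

Equilibrium price would be P* = 51, so the ceiling at 37 binds.
At P = 37: D = 543 − 1(37) = 506, S = 84 + 8(37) = 380.
Shortage = 506 − 380 = 126.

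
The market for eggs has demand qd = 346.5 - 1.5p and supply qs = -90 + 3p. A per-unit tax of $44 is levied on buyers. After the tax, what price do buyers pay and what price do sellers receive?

Buyers pay 379/3, sellers receive 247/3

Pre-tax equilibrium: p* = 97, q* = 201.
Tax on buyers shifts demand to qd = 346.5 − 1.5(p + 44) = 280.5 - 1.5p.
280.5 - 1.5p = -90 + 3p gives seller price ps = 247/3; buyers pay pb = 247/3 + 44 = 379/3.
New quantity: q = 346.5 − 1.5(379/3) = 157.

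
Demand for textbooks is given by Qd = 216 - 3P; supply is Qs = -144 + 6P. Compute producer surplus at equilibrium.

Producer surplus = 768

Equilibrium: 216 - 3P = -144 + 6P gives P* = 40, Q* = 96.
Supply starts at P = 24 (where Qs = 0).
PS = ½(40 − 24)(96) = 768.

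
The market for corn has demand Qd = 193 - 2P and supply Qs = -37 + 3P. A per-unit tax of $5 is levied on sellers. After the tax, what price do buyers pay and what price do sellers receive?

Pre-tax equilibrium: P* = 46, Q* = 101.
Tax on sellers shifts supply to Qs = -37 + 3(P − 5) = -52 + 3P.
193 - 2P = -52 + 3P gives buyer price Pb = 49; sellers receive Ps = 49 − 5 = 44.
New quantity: Q = 193 − 2(49) = 95.

Buyers pay $49, sellers receive $44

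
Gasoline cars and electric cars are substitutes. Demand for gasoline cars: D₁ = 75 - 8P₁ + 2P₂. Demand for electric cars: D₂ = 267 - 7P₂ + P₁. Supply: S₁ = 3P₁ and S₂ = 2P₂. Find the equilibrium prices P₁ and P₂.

P₁ = 1209/97, P₂ = 3012/97

Market 1: 75 - 8P₁ + 2P₂ = 3P₁ → 11P₁ - 2P₂ = 75.
Market 2: 9P₂ - P₁ = 267.
Eliminating P₂: 9×(1) + 2×(2) gives 97P₁ = 1209, so P₁ = 1209/97.
Back-substitute into (2): P₂ = (267 + 1×1209/97) / 9 = 3012/97.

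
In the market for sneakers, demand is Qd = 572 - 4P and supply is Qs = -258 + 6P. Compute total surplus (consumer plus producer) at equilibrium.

Equilibrium: 572 - 4P = -258 + 6P gives P* = 83, Q* = 240.
Demand choke price: P = 143; supply starts at P = 43.
CS = ½(143 − 83)(240) = 7200; PS = ½(83 − 43)(240) = 4800.

Total surplus = 12000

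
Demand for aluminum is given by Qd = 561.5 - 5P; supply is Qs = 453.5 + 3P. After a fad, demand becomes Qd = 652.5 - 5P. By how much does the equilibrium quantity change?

ΔQ = 34.125

Original equilibrium: P* = 13.5, Q* = 494.
New equilibrium: 652.5 - 5P = 453.5 + 3P, so 199 = 8P and P' = 24.875; Q' = 652.5 − 5(24.875) = 528.125.
Change in quantity: 528.125 − 494 = 34.125.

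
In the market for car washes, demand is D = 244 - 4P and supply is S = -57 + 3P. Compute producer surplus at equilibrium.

Equilibrium: 244 - 4P = -57 + 3P gives P* = 43, Q* = 72.
Supply starts at P = 19 (where S = 0).
PS = ½(43 − 19)(72) = 864.

Producer surplus = 864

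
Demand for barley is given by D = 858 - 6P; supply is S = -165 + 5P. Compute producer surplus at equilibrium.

Equilibrium: 858 - 6P = -165 + 5P gives P* = 93, Q* = 300.
Supply starts at P = 33 (where S = 0).
PS = ½(93 − 33)(300) = 9000.

Producer surplus = 9000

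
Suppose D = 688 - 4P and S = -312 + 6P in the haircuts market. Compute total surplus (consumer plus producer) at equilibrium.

Total surplus = 17280

Equilibrium: 688 - 4P = -312 + 6P gives P* = 100, Q* = 288.
Demand choke price: P = 172; supply starts at P = 52.
CS = ½(172 − 100)(288) = 10368; PS = ½(100 − 52)(288) = 6912.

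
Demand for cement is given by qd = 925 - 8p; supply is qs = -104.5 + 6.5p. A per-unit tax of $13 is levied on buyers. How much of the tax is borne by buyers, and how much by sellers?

Buyers bear 169/29, sellers bear 208/29

Pre-tax equilibrium: p* = 71, q* = 357.
Tax on buyers shifts demand to qd = 925 − 8(p + 13) = 821 - 8p.
821 - 8p = -104.5 + 6.5p gives seller price ps = 1851/29; buyers pay pb = 1851/29 + 13 = 2228/29.
New quantity: q = 925 − 8(2228/29) = 9001/29.
Buyer burden = 2228/29 − 71 = 169/29; seller burden = 71 − 1851/29 = 208/29.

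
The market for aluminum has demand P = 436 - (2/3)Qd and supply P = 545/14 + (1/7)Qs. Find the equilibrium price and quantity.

P* = 109, Q* = 490.5

Set the two price expressions equal: 436 - (2/3)Q = 545/14 + (1/7)Q.
5559/14 = (17/21)Q, so Q* = 490.5.
P* = 436 − (2/3)(490.5) = 109.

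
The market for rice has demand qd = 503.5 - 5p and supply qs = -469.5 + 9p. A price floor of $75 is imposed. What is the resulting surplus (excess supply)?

Surplus = 77

Equilibrium price would be p* = 69.5, so the floor at 75 binds.
At p = 75: qd = 128.5, qs = 205.5.
Surplus = 205.5 − 128.5 = 77.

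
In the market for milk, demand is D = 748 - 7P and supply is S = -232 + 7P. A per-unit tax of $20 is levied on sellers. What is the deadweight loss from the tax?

Pre-tax equilibrium: P* = 70, Q* = 258.
Tax on sellers shifts supply to S = -232 + 7(P − 20) = -372 + 7P.
748 - 7P = -372 + 7P gives buyer price Pb = 80; sellers receive Ps = 80 − 20 = 60.
New quantity: Q = 748 − 7(80) = 188.
DWL = ½ × 20 × (258 − 188) = 700.

Deadweight loss = 700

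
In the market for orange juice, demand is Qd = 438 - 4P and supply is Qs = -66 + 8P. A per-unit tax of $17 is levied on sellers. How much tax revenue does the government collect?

Pre-tax equilibrium: P* = 42, Q* = 270.
Tax on sellers shifts supply to Qs = -66 + 8(P − 17) = -202 + 8P.
438 - 4P = -202 + 8P gives buyer price Pb = 160/3; sellers receive Ps = 160/3 − 17 = 109/3.
New quantity: Q = 438 − 4(160/3) = 674/3.
Revenue = 17 × 674/3 = 11458/3.

Tax revenue = 11458/3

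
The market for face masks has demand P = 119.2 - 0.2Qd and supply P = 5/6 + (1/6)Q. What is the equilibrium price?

Set the two price expressions equal: 119.2 - 0.2Q = 5/6 + (1/6)Q.
3551/30 = (11/30)Q, so Q* = 3551/11.
P* = 119.2 − (0.2)(3551/11) = 601/11.

P* = 601/11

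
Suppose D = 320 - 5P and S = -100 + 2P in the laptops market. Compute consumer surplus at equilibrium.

Consumer surplus = 40

Equilibrium: 320 - 5P = -100 + 2P gives P* = 60, Q* = 20.
Demand choke price (D = 0): P = 64.
CS = ½(64 − 60)(20) = 40.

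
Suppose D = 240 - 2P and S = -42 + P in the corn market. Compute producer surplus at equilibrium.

Producer surplus = 1352

Equilibrium: 240 - 2P = -42 + P gives P* = 94, Q* = 52.
Supply starts at P = 42 (where S = 0).
PS = ½(94 − 42)(52) = 1352.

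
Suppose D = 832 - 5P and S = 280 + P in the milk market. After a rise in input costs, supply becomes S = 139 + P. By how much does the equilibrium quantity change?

Original equilibrium: P* = 92, Q* = 372.
New equilibrium: 832 - 5P = 139 + P, so 693 = 6P and P' = 115.5; Q' = 832 − 5(115.5) = 254.5.
Change in quantity: 254.5 − 372 = -117.5.

ΔQ = -117.5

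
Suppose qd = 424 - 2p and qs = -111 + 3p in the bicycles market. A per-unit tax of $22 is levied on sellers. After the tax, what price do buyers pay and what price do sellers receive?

Pre-tax equilibrium: p* = 107, q* = 210.
Tax on sellers shifts supply to qs = -111 + 3(p − 22) = -177 + 3p.
424 - 2p = -177 + 3p gives buyer price pb = 120.2; sellers receive ps = 120.2 − 22 = 98.2.
New quantity: q = 424 − 2(120.2) = 183.6.

Buyers pay $120.2, sellers receive $98.2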